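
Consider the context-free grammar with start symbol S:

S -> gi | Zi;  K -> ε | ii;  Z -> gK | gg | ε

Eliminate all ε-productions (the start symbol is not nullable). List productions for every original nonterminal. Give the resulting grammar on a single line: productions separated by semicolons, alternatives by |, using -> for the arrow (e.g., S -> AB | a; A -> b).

S -> i | Zi | gi; K -> ii; Z -> g | gK | gg

Nullable set: {K, Z}.
S -> Zi: Z nullable, giving Zi | i.
Drop K -> ε.
Drop Z -> ε.
Z -> gK: K nullable, giving g | gK.
Unchanged (no nullable symbols): S -> gi; K -> ii; Z -> gg.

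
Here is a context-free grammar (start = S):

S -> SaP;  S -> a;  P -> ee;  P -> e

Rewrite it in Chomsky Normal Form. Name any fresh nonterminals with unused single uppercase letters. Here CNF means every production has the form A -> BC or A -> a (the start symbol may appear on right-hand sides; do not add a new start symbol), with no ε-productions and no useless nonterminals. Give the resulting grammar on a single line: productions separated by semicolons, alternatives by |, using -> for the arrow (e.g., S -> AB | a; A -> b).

No ε-productions.
No unit productions to eliminate.
TERM: introduce B -> a, A -> e and substitute in every rule of length ≥2.
BIN: S -> SBP becomes S -> SC, C -> BP.

S -> a | SC; A -> e; B -> a; C -> BP; P -> e | AA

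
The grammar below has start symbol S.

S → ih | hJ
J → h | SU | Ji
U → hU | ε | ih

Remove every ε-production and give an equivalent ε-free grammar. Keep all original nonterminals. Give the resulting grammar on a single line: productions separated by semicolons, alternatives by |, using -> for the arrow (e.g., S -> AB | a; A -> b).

S -> hJ | ih; J -> S | h | Ji | SU; U -> h | hU | ih

Nullable set: {U}.
J -> SU: U nullable, giving S | SU.
Drop U -> ε.
U -> hU: U nullable, giving h | hU.
Unchanged (no nullable symbols): S -> hJ; S -> ih; J -> Ji; J -> h; U -> ih.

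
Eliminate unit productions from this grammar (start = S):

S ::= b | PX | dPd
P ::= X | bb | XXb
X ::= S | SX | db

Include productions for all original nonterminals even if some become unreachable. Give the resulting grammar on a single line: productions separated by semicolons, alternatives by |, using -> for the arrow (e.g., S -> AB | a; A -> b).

Unit productions: P->X, X->S.
Unit pairs (A ⇒* B via units): (P,S), (P,X), (X,S).
S: inherits non-unit rules of {S} → PX | b | dPd.
P: inherits non-unit rules of {P, S, X} → PX | SX | XXb | b | bb | dPd | db.
X: inherits non-unit rules of {S, X} → PX | SX | b | dPd | db.

S -> b | PX | dPd; P -> b | PX | SX | bb | db | XXb | dPd; X -> b | PX | SX | db | dPd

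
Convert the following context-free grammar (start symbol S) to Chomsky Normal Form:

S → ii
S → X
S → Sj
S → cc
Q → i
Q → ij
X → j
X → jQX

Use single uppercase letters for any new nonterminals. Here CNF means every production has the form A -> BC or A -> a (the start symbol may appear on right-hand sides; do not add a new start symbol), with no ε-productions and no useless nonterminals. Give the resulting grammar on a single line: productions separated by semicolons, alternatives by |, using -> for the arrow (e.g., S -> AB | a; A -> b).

S -> j | AA | BD | CC | SB; A -> i; B -> j; C -> c; D -> QX; E -> QX; Q -> i | AB; X -> j | BE

No ε-productions.
After unit-elimination: S -> j | Sj | cc | ii | jQX; Q -> i | ij; X -> j | jQX.
TERM: introduce C -> c, A -> i, B -> j and substitute in every rule of length ≥2.
BIN: S -> BQX becomes S -> BD, D -> QX; X -> BQX becomes X -> BE, E -> QX.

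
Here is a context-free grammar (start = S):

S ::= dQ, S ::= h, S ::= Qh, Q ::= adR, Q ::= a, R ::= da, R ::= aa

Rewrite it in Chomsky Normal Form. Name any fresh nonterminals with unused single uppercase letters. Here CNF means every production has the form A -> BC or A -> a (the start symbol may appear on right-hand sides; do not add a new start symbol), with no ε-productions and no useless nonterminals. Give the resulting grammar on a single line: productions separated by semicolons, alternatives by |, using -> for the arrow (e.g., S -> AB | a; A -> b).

No ε-productions.
No unit productions to eliminate.
TERM: introduce A -> a, B -> d, C -> h and substitute in every rule of length ≥2.
BIN: Q -> ABR becomes Q -> AD, D -> BR.

S -> h | BQ | QC; A -> a; B -> d; C -> h; D -> BR; Q -> a | AD; R -> AA | BA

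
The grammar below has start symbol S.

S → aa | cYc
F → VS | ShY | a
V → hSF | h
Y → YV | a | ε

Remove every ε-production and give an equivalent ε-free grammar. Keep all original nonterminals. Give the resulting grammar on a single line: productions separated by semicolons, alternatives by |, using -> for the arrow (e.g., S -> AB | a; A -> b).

S -> aa | cc | cYc; F -> a | Sh | VS | ShY; V -> h | hSF; Y -> V | a | YV

Nullable set: {Y}.
S -> cYc: Y nullable, giving cYc | cc.
F -> ShY: Y nullable, giving Sh | ShY.
Drop Y -> ε.
Y -> YV: Y nullable, giving V | YV.
Unchanged (no nullable symbols): S -> aa; F -> VS; F -> a; V -> h; V -> hSF; Y -> a.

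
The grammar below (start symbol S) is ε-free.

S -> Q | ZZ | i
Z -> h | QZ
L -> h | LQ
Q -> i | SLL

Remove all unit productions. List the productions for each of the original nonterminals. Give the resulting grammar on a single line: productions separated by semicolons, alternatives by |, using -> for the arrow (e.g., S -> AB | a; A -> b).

Unit productions: S->Q.
Unit pairs (A ⇒* B via units): (S,Q).
S: inherits non-unit rules of {Q, S} → SLL | ZZ | i.
L: inherits non-unit rules of {L} → LQ | h.
Q: inherits non-unit rules of {Q} → SLL | i.
Z: inherits non-unit rules of {Z} → QZ | h.

S -> i | ZZ | SLL; L -> h | LQ; Q -> i | SLL; Z -> h | QZ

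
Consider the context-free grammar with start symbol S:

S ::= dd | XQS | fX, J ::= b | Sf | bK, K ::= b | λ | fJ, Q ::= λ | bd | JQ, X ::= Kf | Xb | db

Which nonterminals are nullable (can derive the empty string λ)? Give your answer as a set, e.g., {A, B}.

Directly nullable (have an ε-rule): {K, Q}.
Not nullable: J, S, X — each has a terminal in every rule's right-hand side or depends on a non-nullable symbol.

{K, Q}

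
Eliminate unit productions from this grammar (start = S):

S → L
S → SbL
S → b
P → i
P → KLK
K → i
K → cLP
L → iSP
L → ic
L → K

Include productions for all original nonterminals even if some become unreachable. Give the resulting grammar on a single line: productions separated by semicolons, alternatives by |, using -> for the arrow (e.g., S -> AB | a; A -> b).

S -> b | i | ic | SbL | cLP | iSP; K -> i | cLP; L -> i | ic | cLP | iSP; P -> i | KLK

Unit productions: L->K, S->L.
Unit pairs (A ⇒* B via units): (L,K), (S,K), (S,L).
S: inherits non-unit rules of {K, L, S} → SbL | b | cLP | i | iSP | ic.
K: inherits non-unit rules of {K} → cLP | i.
L: inherits non-unit rules of {K, L} → cLP | i | iSP | ic.
P: inherits non-unit rules of {P} → KLK | i.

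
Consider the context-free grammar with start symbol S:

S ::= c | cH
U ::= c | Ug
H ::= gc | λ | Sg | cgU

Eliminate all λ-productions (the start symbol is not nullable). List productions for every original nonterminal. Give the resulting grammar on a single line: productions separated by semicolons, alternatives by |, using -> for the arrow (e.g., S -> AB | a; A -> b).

Nullable set: {H}.
S -> cH: H nullable, giving c | cH.
Drop H -> λ.
Unchanged (no nullable symbols): S -> c; H -> Sg; H -> cgU; H -> gc; U -> Ug; U -> c.

S -> c | cH; H -> Sg | gc | cgU; U -> c | Ug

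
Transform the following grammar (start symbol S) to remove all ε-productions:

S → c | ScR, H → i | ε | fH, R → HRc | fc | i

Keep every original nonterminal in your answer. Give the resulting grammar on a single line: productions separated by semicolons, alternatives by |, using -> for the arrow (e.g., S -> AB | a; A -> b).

Nullable set: {H}.
Drop H -> ε.
H -> fH: H nullable, giving f | fH.
R -> HRc: H nullable, giving HRc | Rc.
Unchanged (no nullable symbols): S -> ScR; S -> c; H -> i; R -> fc; R -> i.

S -> c | ScR; H -> f | i | fH; R -> i | Rc | fc | HRc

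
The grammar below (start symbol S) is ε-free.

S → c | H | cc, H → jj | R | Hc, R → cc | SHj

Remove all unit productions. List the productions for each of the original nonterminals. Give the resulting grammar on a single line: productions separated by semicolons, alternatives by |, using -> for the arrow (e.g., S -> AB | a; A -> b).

Unit productions: H->R, S->H.
Unit pairs (A ⇒* B via units): (H,R), (S,H), (S,R).
S: inherits non-unit rules of {H, R, S} → Hc | SHj | c | cc | jj.
H: inherits non-unit rules of {H, R} → Hc | SHj | cc | jj.
R: inherits non-unit rules of {R} → SHj | cc.

S -> c | Hc | cc | jj | SHj; H -> Hc | cc | jj | SHj; R -> cc | SHj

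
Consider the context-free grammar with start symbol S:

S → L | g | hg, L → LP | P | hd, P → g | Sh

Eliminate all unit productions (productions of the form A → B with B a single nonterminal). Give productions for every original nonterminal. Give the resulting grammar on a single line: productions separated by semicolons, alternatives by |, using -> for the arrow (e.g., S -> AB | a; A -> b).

S -> g | LP | Sh | hd | hg; L -> g | LP | Sh | hd; P -> g | Sh

Unit productions: L->P, S->L.
Unit pairs (A ⇒* B via units): (L,P), (S,L), (S,P).
S: inherits non-unit rules of {L, P, S} → LP | Sh | g | hd | hg.
L: inherits non-unit rules of {L, P} → LP | Sh | g | hd.
P: inherits non-unit rules of {P} → Sh | g.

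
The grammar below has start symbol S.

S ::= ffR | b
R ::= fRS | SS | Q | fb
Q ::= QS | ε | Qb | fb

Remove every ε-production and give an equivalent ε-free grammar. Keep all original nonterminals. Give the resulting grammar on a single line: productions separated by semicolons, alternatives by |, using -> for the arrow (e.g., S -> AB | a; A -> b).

Nullable set: {Q, R}.
S -> ffR: R nullable, giving ff | ffR.
Drop Q -> ε.
Q -> QS: Q nullable, giving QS | S.
Q -> Qb: Q nullable, giving Qb | b.
R -> Q: Q nullable, giving Q.
R -> fRS: R nullable, giving fRS | fS.
Unchanged (no nullable symbols): S -> b; Q -> fb; R -> SS; R -> fb.

S -> b | ff | ffR; Q -> S | b | QS | Qb | fb; R -> Q | SS | fS | fb | fRS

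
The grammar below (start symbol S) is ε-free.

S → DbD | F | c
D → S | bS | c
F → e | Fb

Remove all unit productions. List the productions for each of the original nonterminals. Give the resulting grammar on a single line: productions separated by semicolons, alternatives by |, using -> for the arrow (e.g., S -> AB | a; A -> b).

S -> c | e | Fb | DbD; D -> c | e | Fb | bS | DbD; F -> e | Fb

Unit productions: D->S, S->F.
Unit pairs (A ⇒* B via units): (D,F), (D,S), (S,F).
S: inherits non-unit rules of {F, S} → DbD | Fb | c | e.
D: inherits non-unit rules of {D, F, S} → DbD | Fb | bS | c | e.
F: inherits non-unit rules of {F} → Fb | e.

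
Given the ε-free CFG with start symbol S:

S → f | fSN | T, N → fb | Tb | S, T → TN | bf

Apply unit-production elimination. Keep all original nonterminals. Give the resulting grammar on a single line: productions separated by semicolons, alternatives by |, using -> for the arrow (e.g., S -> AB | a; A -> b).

Unit productions: N->S, S->T.
Unit pairs (A ⇒* B via units): (N,S), (N,T), (S,T).
S: inherits non-unit rules of {S, T} → TN | bf | f | fSN.
N: inherits non-unit rules of {N, S, T} → TN | Tb | bf | f | fSN | fb.
T: inherits non-unit rules of {T} → TN | bf.

S -> f | TN | bf | fSN; N -> f | TN | Tb | bf | fb | fSN; T -> TN | bf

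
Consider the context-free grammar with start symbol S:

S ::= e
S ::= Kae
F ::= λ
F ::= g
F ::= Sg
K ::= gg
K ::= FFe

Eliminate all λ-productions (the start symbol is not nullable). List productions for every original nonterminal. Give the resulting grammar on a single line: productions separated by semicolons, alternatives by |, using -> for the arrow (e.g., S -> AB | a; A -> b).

Nullable set: {F}.
Drop F -> λ.
K -> FFe: F, F nullable, giving FFe | Fe | e.
Unchanged (no nullable symbols): S -> Kae; S -> e; F -> Sg; F -> g; K -> gg.

S -> e | Kae; F -> g | Sg; K -> e | Fe | gg | FFe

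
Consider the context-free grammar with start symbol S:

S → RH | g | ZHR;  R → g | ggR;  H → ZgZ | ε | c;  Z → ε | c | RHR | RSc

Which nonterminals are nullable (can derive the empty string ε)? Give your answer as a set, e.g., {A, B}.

Directly nullable (have an ε-rule): {H, Z}.
Not nullable: R, S — each has a terminal in every rule's right-hand side or depends on a non-nullable symbol.

{H, Z}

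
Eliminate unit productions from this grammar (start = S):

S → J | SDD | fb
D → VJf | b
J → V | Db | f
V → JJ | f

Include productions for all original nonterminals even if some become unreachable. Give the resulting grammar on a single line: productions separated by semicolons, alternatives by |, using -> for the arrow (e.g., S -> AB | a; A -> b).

Unit productions: J->V, S->J.
Unit pairs (A ⇒* B via units): (J,V), (S,J), (S,V).
S: inherits non-unit rules of {J, S, V} → Db | JJ | SDD | f | fb.
D: inherits non-unit rules of {D} → VJf | b.
J: inherits non-unit rules of {J, V} → Db | JJ | f.
V: inherits non-unit rules of {V} → JJ | f.

S -> f | Db | JJ | fb | SDD; D -> b | VJf; J -> f | Db | JJ; V -> f | JJ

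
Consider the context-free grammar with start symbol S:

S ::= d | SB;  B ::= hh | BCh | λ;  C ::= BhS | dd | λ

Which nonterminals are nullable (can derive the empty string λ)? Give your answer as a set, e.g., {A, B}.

Directly nullable (have an ε-rule): {B, C}.
Not nullable: S — each has a terminal in every rule's right-hand side or depends on a non-nullable symbol.

{B, C}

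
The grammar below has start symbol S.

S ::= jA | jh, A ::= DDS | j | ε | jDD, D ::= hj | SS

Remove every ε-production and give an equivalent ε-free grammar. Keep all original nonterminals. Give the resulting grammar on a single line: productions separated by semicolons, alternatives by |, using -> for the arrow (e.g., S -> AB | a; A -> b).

Nullable set: {A}.
S -> jA: A nullable, giving j | jA.
Drop A -> ε.
Unchanged (no nullable symbols): S -> jh; A -> DDS; A -> j; A -> jDD; D -> SS; D -> hj.

S -> j | jA | jh; A -> j | DDS | jDD; D -> SS | hj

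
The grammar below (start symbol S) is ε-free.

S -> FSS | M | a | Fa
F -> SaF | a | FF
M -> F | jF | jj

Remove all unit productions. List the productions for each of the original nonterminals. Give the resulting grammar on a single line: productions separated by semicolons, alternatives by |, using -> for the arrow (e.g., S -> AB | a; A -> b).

Unit productions: M->F, S->M.
Unit pairs (A ⇒* B via units): (M,F), (S,F), (S,M).
S: inherits non-unit rules of {F, M, S} → FF | FSS | Fa | SaF | a | jF | jj.
F: inherits non-unit rules of {F} → FF | SaF | a.
M: inherits non-unit rules of {F, M} → FF | SaF | a | jF | jj.

S -> a | FF | Fa | jF | jj | FSS | SaF; F -> a | FF | SaF; M -> a | FF | jF | jj | SaF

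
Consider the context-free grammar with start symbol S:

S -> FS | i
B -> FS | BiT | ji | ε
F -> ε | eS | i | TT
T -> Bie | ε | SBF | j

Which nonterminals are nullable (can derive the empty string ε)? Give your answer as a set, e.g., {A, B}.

{B, F, T}

Directly nullable (have an ε-rule): {B, F, T}.
Not nullable: S — each has a terminal in every rule's right-hand side or depends on a non-nullable symbol.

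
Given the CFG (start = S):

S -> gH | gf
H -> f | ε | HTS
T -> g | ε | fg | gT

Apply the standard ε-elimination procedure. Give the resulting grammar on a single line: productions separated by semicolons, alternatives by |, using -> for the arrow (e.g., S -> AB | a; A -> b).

S -> g | gH | gf; H -> S | f | HS | TS | HTS; T -> g | fg | gT

Nullable set: {H, T}.
S -> gH: H nullable, giving g | gH.
Drop H -> ε.
H -> HTS: H, T nullable, giving HS | HTS | S | TS.
Drop T -> ε.
T -> gT: T nullable, giving g | gT.
Unchanged (no nullable symbols): S -> gf; H -> f; T -> fg; T -> g.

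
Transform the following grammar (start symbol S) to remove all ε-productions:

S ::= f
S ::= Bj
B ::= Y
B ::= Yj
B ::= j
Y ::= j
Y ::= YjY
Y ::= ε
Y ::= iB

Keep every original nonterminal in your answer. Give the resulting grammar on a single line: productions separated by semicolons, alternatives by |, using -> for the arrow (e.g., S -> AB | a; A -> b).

Nullable set: {B, Y}.
S -> Bj: B nullable, giving Bj | j.
B -> Y: Y nullable, giving Y.
B -> Yj: Y nullable, giving Yj | j.
Drop Y -> ε.
Y -> YjY: Y, Y nullable, giving Yj | YjY | j | jY.
Y -> iB: B nullable, giving i | iB.
Unchanged (no nullable symbols): S -> f; B -> j; Y -> j.

S -> f | j | Bj; B -> Y | j | Yj; Y -> i | j | Yj | iB | jY | YjY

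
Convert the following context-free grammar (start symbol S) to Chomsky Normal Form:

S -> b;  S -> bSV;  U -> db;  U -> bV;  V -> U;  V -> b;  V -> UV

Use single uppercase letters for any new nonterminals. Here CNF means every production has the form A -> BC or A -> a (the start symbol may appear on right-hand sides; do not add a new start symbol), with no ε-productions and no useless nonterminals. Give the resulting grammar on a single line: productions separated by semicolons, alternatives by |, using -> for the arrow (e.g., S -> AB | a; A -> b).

No ε-productions.
After unit-elimination: S -> b | bSV; U -> bV | db; V -> b | UV | bV | db.
TERM: introduce A -> b, B -> d and substitute in every rule of length ≥2.
BIN: S -> ASV becomes S -> AC, C -> SV.

S -> b | AC; A -> b; B -> d; C -> SV; U -> AV | BA; V -> b | AV | BA | UV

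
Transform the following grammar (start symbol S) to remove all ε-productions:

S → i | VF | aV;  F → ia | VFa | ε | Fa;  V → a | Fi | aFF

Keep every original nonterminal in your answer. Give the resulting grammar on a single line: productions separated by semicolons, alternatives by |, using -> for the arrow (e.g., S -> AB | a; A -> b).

S -> V | i | VF | aV; F -> a | Fa | Va | ia | VFa; V -> a | i | Fi | aF | aFF

Nullable set: {F}.
S -> VF: F nullable, giving V | VF.
Drop F -> ε.
F -> Fa: F nullable, giving Fa | a.
F -> VFa: F nullable, giving VFa | Va.
V -> Fi: F nullable, giving Fi | i.
V -> aFF: F, F nullable, giving a | aF | aFF.
Unchanged (no nullable symbols): S -> aV; S -> i; F -> ia; V -> a.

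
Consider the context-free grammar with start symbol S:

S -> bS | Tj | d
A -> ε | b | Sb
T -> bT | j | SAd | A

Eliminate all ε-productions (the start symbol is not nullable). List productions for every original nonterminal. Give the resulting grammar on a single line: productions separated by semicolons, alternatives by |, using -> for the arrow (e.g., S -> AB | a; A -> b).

Nullable set: {A, T}.
S -> Tj: T nullable, giving Tj | j.
Drop A -> ε.
T -> A: A nullable, giving A.
T -> SAd: A nullable, giving SAd | Sd.
T -> bT: T nullable, giving b | bT.
Unchanged (no nullable symbols): S -> bS; S -> d; A -> Sb; A -> b; T -> j.

S -> d | j | Tj | bS; A -> b | Sb; T -> A | b | j | Sd | bT | SAd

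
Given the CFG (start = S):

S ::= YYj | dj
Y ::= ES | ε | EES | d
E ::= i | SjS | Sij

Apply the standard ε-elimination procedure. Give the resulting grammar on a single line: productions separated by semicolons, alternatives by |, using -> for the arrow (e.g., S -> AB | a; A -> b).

S -> j | Yj | dj | YYj; E -> i | Sij | SjS; Y -> d | ES | EES

Nullable set: {Y}.
S -> YYj: Y, Y nullable, giving YYj | Yj | j.
Drop Y -> ε.
Unchanged (no nullable symbols): S -> dj; E -> Sij; E -> SjS; E -> i; Y -> EES; Y -> ES; Y -> d.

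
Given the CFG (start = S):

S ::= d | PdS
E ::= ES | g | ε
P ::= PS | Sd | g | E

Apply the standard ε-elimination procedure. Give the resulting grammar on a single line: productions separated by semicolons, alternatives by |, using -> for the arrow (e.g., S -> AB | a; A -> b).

S -> d | dS | PdS; E -> S | g | ES; P -> E | S | g | PS | Sd

Nullable set: {E, P}.
S -> PdS: P nullable, giving PdS | dS.
Drop E -> ε.
E -> ES: E nullable, giving ES | S.
P -> E: E nullable, giving E.
P -> PS: P nullable, giving PS | S.
Unchanged (no nullable symbols): S -> d; E -> g; P -> Sd; P -> g.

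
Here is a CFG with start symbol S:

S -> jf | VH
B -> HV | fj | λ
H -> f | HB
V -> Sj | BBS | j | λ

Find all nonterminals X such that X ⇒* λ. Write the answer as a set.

{B, V}

Directly nullable (have an ε-rule): {B, V}.
Not nullable: H, S — each has a terminal in every rule's right-hand side or depends on a non-nullable symbol.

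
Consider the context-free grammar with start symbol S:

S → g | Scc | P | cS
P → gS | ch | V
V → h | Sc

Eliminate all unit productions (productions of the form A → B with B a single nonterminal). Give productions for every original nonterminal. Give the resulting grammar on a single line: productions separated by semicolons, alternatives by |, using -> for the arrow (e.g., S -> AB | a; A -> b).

Unit productions: P->V, S->P.
Unit pairs (A ⇒* B via units): (P,V), (S,P), (S,V).
S: inherits non-unit rules of {P, S, V} → Sc | Scc | cS | ch | g | gS | h.
P: inherits non-unit rules of {P, V} → Sc | ch | gS | h.
V: inherits non-unit rules of {V} → Sc | h.

S -> g | h | Sc | cS | ch | gS | Scc; P -> h | Sc | ch | gS; V -> h | Sc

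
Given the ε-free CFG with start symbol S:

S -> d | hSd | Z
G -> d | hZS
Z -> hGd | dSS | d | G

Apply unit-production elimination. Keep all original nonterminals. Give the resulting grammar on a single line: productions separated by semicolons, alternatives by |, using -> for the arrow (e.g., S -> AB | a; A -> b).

Unit productions: S->Z, Z->G.
Unit pairs (A ⇒* B via units): (S,G), (S,Z), (Z,G).
S: inherits non-unit rules of {G, S, Z} → d | dSS | hGd | hSd | hZS.
G: inherits non-unit rules of {G} → d | hZS.
Z: inherits non-unit rules of {G, Z} → d | dSS | hGd | hZS.

S -> d | dSS | hGd | hSd | hZS; G -> d | hZS; Z -> d | dSS | hGd | hZS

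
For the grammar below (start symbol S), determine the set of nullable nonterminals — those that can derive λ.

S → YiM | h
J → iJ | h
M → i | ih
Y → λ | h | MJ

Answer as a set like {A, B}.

{Y}

Directly nullable (have an ε-rule): {Y}.
Not nullable: J, M, S — each has a terminal in every rule's right-hand side or depends on a non-nullable symbol.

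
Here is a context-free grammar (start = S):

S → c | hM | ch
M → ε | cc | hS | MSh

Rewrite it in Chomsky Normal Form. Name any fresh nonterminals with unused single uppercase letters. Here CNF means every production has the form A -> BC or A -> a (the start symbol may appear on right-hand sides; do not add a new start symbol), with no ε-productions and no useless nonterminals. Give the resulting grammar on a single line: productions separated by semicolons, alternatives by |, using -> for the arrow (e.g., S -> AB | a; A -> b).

Nullable: {M}; after ε-elimination: S -> c | h | ch | hM; M -> Sh | cc | hS | MSh.
No unit productions to eliminate.
TERM: introduce B -> c, A -> h and substitute in every rule of length ≥2.
BIN: M -> MSA becomes M -> MC, C -> SA.

S -> c | h | AM | BA; A -> h; B -> c; C -> SA; M -> AS | BB | MC | SA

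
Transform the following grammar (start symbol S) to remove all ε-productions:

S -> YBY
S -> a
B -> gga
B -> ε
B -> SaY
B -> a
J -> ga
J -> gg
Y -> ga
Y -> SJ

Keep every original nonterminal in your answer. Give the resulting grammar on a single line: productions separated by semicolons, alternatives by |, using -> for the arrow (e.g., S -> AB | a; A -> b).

S -> a | YY | YBY; B -> a | SaY | gga; J -> ga | gg; Y -> SJ | ga

Nullable set: {B}.
S -> YBY: B nullable, giving YBY | YY.
Drop B -> ε.
Unchanged (no nullable symbols): S -> a; B -> SaY; B -> a; B -> gga; J -> ga; J -> gg; Y -> SJ; Y -> ga.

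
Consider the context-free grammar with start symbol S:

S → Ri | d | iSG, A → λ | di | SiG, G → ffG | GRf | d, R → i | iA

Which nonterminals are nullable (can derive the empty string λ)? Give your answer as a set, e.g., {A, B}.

Directly nullable (have an ε-rule): {A}.
Not nullable: G, R, S — each has a terminal in every rule's right-hand side or depends on a non-nullable symbol.

{A}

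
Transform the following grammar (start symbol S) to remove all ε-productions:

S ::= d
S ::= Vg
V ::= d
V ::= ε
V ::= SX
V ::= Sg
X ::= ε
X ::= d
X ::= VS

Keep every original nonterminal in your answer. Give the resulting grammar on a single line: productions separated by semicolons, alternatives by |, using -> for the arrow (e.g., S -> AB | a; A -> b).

Nullable set: {V, X}.
S -> Vg: V nullable, giving Vg | g.
Drop V -> ε.
V -> SX: X nullable, giving S | SX.
Drop X -> ε.
X -> VS: V nullable, giving S | VS.
Unchanged (no nullable symbols): S -> d; V -> Sg; V -> d; X -> d.

S -> d | g | Vg; V -> S | d | SX | Sg; X -> S | d | VS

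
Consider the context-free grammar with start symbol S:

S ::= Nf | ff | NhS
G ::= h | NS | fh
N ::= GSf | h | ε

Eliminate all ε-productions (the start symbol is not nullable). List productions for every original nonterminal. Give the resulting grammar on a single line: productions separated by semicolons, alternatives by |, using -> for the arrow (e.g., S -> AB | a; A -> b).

Nullable set: {N}.
S -> Nf: N nullable, giving Nf | f.
S -> NhS: N nullable, giving NhS | hS.
G -> NS: N nullable, giving NS | S.
Drop N -> ε.
Unchanged (no nullable symbols): S -> ff; G -> fh; G -> h; N -> GSf; N -> h.

S -> f | Nf | ff | hS | NhS; G -> S | h | NS | fh; N -> h | GSf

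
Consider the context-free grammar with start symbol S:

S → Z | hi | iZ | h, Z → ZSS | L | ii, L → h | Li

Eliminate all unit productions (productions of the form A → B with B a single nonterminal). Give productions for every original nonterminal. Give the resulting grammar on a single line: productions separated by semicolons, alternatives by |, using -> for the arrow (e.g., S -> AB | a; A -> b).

Unit productions: S->Z, Z->L.
Unit pairs (A ⇒* B via units): (S,L), (S,Z), (Z,L).
S: inherits non-unit rules of {L, S, Z} → Li | ZSS | h | hi | iZ | ii.
L: inherits non-unit rules of {L} → Li | h.
Z: inherits non-unit rules of {L, Z} → Li | ZSS | h | ii.

S -> h | Li | hi | iZ | ii | ZSS; L -> h | Li; Z -> h | Li | ii | ZSS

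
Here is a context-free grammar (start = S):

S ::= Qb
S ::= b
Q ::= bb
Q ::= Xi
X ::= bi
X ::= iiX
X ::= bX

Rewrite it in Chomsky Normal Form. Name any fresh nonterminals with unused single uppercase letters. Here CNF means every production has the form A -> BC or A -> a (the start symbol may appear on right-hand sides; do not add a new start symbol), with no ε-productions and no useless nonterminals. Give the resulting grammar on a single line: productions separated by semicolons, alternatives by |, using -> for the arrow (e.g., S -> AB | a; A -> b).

No ε-productions.
No unit productions to eliminate.
TERM: introduce B -> b, A -> i and substitute in every rule of length ≥2.
BIN: X -> AAX becomes X -> AC, C -> AX.

S -> b | QB; A -> i; B -> b; C -> AX; Q -> BB | XA; X -> AC | BA | BX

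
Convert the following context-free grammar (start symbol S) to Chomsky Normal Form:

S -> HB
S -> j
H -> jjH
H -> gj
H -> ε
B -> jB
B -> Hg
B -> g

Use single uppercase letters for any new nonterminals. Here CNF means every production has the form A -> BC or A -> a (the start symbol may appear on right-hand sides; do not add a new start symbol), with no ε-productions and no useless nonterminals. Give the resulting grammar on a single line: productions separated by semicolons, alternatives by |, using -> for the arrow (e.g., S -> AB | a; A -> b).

S -> g | j | CB | HA | HB; A -> g; B -> g | CB | HA; C -> j; D -> CH; H -> AC | CC | CD

Nullable: {H}; after ε-elimination: S -> B | j | HB; B -> g | Hg | jB; H -> gj | jj | jjH.
After unit-elimination: S -> g | j | HB | Hg | jB; B -> g | Hg | jB; H -> gj | jj | jjH.
TERM: introduce A -> g, C -> j and substitute in every rule of length ≥2.
BIN: H -> CCH becomes H -> CD, D -> CH.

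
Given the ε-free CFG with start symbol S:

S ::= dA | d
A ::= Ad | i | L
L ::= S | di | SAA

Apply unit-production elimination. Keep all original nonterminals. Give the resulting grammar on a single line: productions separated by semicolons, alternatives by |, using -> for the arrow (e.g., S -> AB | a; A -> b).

S -> d | dA; A -> d | i | Ad | dA | di | SAA; L -> d | dA | di | SAA

Unit productions: A->L, L->S.
Unit pairs (A ⇒* B via units): (A,L), (A,S), (L,S).
S: inherits non-unit rules of {S} → d | dA.
A: inherits non-unit rules of {A, L, S} → Ad | SAA | d | dA | di | i.
L: inherits non-unit rules of {L, S} → SAA | d | dA | di.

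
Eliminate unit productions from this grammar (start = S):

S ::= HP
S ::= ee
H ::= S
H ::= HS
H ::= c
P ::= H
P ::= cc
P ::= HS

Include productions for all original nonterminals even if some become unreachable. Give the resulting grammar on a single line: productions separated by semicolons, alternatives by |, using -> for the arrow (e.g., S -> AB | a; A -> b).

Unit productions: H->S, P->H.
Unit pairs (A ⇒* B via units): (H,S), (P,H), (P,S).
S: inherits non-unit rules of {S} → HP | ee.
H: inherits non-unit rules of {H, S} → HP | HS | c | ee.
P: inherits non-unit rules of {H, P, S} → HP | HS | c | cc | ee.

S -> HP | ee; H -> c | HP | HS | ee; P -> c | HP | HS | cc | ee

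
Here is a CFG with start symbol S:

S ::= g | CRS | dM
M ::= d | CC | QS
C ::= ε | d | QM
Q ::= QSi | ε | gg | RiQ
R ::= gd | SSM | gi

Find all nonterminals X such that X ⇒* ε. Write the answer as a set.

{C, M, Q}

Directly nullable (have an ε-rule): {C, Q}.
M is nullable via M -> CC (every symbol on the right is already known nullable).
Not nullable: R, S — each has a terminal in every rule's right-hand side or depends on a non-nullable symbol.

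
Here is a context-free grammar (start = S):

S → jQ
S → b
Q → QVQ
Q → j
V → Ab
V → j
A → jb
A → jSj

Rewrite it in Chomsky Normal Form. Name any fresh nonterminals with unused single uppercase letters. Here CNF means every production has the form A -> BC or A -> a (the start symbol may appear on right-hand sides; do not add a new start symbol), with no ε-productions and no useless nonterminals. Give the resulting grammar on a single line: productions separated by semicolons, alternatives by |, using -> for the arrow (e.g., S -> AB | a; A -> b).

No ε-productions.
No unit productions to eliminate.
TERM: introduce C -> b, B -> j and substitute in every rule of length ≥2.
BIN: A -> BSB becomes A -> BD, D -> SB; Q -> QVQ becomes Q -> QE, E -> VQ.

S -> b | BQ; A -> BC | BD; B -> j; C -> b; D -> SB; E -> VQ; Q -> j | QE; V -> j | AC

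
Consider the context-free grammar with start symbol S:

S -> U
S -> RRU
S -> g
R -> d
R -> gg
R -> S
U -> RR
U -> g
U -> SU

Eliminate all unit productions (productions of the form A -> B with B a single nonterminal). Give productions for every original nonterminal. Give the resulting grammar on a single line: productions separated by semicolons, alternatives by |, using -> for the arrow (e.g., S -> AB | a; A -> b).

S -> g | RR | SU | RRU; R -> d | g | RR | SU | gg | RRU; U -> g | RR | SU

Unit productions: R->S, S->U.
Unit pairs (A ⇒* B via units): (R,S), (R,U), (S,U).
S: inherits non-unit rules of {S, U} → RR | RRU | SU | g.
R: inherits non-unit rules of {R, S, U} → RR | RRU | SU | d | g | gg.
U: inherits non-unit rules of {U} → RR | SU | g.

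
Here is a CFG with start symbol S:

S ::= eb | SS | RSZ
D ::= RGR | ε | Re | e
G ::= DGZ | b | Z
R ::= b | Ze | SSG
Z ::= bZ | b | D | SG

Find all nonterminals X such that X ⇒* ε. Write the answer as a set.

Directly nullable (have an ε-rule): {D}.
Z is nullable via Z -> D (every symbol on the right is already known nullable).
G is nullable via G -> Z (every symbol on the right is already known nullable).
Not nullable: R, S — each has a terminal in every rule's right-hand side or depends on a non-nullable symbol.

{D, G, Z}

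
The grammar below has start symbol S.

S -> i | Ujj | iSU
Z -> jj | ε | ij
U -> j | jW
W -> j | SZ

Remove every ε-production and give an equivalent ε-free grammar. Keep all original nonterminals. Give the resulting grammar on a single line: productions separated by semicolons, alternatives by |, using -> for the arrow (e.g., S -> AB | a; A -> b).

Nullable set: {Z}.
W -> SZ: Z nullable, giving S | SZ.
Drop Z -> ε.
Unchanged (no nullable symbols): S -> Ujj; S -> i; S -> iSU; U -> j; U -> jW; W -> j; Z -> ij; Z -> jj.

S -> i | Ujj | iSU; U -> j | jW; W -> S | j | SZ; Z -> ij | jj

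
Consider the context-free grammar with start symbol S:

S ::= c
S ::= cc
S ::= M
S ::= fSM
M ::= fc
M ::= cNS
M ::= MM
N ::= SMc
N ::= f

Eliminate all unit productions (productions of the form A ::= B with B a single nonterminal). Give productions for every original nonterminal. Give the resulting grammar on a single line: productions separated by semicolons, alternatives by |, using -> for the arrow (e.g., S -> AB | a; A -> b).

Unit productions: S->M.
Unit pairs (A ⇒* B via units): (S,M).
S: inherits non-unit rules of {M, S} → MM | c | cNS | cc | fSM | fc.
M: inherits non-unit rules of {M} → MM | cNS | fc.
N: inherits non-unit rules of {N} → SMc | f.

S -> c | MM | cc | fc | cNS | fSM; M -> MM | fc | cNS; N -> f | SMc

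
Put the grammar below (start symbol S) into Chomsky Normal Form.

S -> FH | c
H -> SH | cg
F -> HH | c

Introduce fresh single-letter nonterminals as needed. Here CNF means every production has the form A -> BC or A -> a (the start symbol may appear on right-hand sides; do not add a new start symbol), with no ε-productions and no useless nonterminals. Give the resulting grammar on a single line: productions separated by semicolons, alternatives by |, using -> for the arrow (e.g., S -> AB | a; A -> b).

S -> c | FH; A -> c; B -> g; F -> c | HH; H -> AB | SH

No ε-productions.
No unit productions to eliminate.
TERM: introduce A -> c, B -> g and substitute in every rule of length ≥2.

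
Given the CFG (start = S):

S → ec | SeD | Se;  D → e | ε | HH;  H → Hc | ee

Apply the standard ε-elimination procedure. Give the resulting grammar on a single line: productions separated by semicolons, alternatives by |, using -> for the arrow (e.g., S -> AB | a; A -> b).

Nullable set: {D}.
S -> SeD: D nullable, giving Se | SeD.
Drop D -> ε.
Unchanged (no nullable symbols): S -> Se; S -> ec; D -> HH; D -> e; H -> Hc; H -> ee.

S -> Se | ec | SeD; D -> e | HH; H -> Hc | ee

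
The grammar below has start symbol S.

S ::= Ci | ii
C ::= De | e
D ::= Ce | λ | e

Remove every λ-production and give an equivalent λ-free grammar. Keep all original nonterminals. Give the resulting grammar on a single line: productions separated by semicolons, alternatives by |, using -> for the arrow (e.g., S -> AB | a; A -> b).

S -> Ci | ii; C -> e | De; D -> e | Ce

Nullable set: {D}.
C -> De: D nullable, giving De | e.
Drop D -> λ.
Unchanged (no nullable symbols): S -> Ci; S -> ii; C -> e; D -> Ce; D -> e.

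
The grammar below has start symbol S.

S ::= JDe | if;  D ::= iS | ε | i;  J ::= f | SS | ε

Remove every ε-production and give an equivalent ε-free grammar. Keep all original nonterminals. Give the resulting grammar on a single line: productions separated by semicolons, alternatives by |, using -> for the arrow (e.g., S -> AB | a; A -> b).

S -> e | De | Je | if | JDe; D -> i | iS; J -> f | SS

Nullable set: {D, J}.
S -> JDe: J, D nullable, giving De | JDe | Je | e.
Drop D -> ε.
Drop J -> ε.
Unchanged (no nullable symbols): S -> if; D -> i; D -> iS; J -> SS; J -> f.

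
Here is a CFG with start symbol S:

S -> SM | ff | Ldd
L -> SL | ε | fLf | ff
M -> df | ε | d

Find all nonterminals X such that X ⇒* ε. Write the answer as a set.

Directly nullable (have an ε-rule): {L, M}.
Not nullable: S — each has a terminal in every rule's right-hand side or depends on a non-nullable symbol.

{L, M}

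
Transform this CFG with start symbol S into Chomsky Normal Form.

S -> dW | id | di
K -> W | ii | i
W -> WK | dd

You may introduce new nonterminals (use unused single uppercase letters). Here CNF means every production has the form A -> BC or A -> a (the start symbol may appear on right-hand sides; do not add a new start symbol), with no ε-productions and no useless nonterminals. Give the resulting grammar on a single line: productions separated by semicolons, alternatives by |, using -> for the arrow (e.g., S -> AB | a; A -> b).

No ε-productions.
After unit-elimination: S -> dW | di | id; K -> i | WK | dd | ii; W -> WK | dd.
TERM: introduce A -> d, B -> i and substitute in every rule of length ≥2.

S -> AB | AW | BA; A -> d; B -> i; K -> i | AA | BB | WK; W -> AA | WK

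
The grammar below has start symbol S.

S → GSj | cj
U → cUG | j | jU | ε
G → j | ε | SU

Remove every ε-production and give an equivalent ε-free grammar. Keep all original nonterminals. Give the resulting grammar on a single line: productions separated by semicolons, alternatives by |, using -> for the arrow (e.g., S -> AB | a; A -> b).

Nullable set: {G, U}.
S -> GSj: G nullable, giving GSj | Sj.
Drop G -> ε.
G -> SU: U nullable, giving S | SU.
Drop U -> ε.
U -> cUG: U, G nullable, giving c | cG | cU | cUG.
U -> jU: U nullable, giving j | jU.
Unchanged (no nullable symbols): S -> cj; G -> j; U -> j.

S -> Sj | cj | GSj; G -> S | j | SU; U -> c | j | cG | cU | jU | cUG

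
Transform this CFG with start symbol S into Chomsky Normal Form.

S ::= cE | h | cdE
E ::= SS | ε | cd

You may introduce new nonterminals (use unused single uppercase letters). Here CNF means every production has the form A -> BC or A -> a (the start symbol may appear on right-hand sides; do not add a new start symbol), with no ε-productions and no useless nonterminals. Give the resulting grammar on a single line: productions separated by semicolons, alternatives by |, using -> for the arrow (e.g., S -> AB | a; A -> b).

Nullable: {E}; after ε-elimination: S -> c | h | cE | cd | cdE; E -> SS | cd.
No unit productions to eliminate.
TERM: introduce A -> c, B -> d and substitute in every rule of length ≥2.
BIN: S -> ABE becomes S -> AC, C -> BE.

S -> c | h | AB | AC | AE; A -> c; B -> d; C -> BE; E -> AB | SS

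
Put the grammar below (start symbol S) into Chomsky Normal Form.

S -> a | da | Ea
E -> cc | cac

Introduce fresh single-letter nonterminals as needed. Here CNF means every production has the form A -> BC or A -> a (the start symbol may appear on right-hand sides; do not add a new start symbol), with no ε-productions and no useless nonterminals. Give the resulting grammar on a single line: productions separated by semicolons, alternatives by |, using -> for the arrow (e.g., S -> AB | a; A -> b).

No ε-productions.
No unit productions to eliminate.
TERM: introduce B -> a, A -> c, C -> d and substitute in every rule of length ≥2.
BIN: E -> ABA becomes E -> AD, D -> BA.

S -> a | CB | EB; A -> c; B -> a; C -> d; D -> BA; E -> AA | AD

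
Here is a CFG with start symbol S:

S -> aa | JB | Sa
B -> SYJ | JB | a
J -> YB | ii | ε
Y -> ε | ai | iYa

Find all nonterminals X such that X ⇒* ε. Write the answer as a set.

Directly nullable (have an ε-rule): {J, Y}.
Not nullable: B, S — each has a terminal in every rule's right-hand side or depends on a non-nullable symbol.

{J, Y}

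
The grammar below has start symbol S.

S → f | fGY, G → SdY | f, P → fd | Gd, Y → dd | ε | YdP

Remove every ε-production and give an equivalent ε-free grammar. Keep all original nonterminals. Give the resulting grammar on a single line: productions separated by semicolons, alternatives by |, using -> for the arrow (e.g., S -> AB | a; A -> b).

S -> f | fG | fGY; G -> f | Sd | SdY; P -> Gd | fd; Y -> dP | dd | YdP

Nullable set: {Y}.
S -> fGY: Y nullable, giving fG | fGY.
G -> SdY: Y nullable, giving Sd | SdY.
Drop Y -> ε.
Y -> YdP: Y nullable, giving YdP | dP.
Unchanged (no nullable symbols): S -> f; G -> f; P -> Gd; P -> fd; Y -> dd.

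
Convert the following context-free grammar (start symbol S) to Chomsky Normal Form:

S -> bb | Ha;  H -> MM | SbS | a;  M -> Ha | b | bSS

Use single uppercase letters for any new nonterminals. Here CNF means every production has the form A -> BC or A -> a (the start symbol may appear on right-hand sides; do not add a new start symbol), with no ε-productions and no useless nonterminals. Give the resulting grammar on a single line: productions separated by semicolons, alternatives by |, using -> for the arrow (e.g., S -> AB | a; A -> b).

No ε-productions.
No unit productions to eliminate.
TERM: introduce B -> a, A -> b and substitute in every rule of length ≥2.
BIN: H -> SAS becomes H -> SC, C -> AS; M -> ASS becomes M -> AD, D -> SS.

S -> AA | HB; A -> b; B -> a; C -> AS; D -> SS; H -> a | MM | SC; M -> b | AD | HB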